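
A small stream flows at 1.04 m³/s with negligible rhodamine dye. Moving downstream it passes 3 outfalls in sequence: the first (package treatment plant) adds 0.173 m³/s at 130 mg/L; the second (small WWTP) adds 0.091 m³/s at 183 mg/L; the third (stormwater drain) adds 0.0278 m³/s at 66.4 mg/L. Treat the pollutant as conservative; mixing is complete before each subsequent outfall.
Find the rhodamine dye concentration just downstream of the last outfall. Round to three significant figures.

30.8 mg/L

Outfall 1: combined Q = 1.213 m³/s; C = (1.040·0 + 0.1730·130.0)/1.213 = 18.54 mg/L.
Outfall 2: combined Q = 1.304 m³/s; C = (1.213·18.54 + 0.09100·183.0)/1.304 = 30.02 mg/L.
Outfall 3: combined Q = 1.332 m³/s; C = (1.304·30.02 + 0.02780·66.40)/1.332 = 30.78 mg/L.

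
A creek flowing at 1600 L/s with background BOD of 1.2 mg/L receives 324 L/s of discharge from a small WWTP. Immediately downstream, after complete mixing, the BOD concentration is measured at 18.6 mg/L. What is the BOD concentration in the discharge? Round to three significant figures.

Mass balance: 1600·1.200 + 324.0·Cₑ = 1924·18.60
→ Cₑ = (1924·18.60 − 1600·1.200) / 324.0 = 104.5 mg/L.

105 mg/L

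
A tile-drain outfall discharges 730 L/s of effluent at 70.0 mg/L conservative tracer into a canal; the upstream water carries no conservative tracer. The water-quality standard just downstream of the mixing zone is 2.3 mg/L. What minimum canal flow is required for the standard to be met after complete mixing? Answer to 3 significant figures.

21500 L/s

Set C_mix = 2.3: (Q·0 + 730.0·70.00) / (Q + 730.0) = 2.3
→ Q = 730.0·(70.00 − 2.3)/(2.3 − 0) = 21490 L/s.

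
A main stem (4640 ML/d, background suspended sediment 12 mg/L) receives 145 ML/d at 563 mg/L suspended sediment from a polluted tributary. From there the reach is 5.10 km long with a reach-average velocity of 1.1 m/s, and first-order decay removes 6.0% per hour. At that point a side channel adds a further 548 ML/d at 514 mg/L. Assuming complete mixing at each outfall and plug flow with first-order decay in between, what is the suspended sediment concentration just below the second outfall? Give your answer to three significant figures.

Mixed concentration C = ΣQC/ΣQ = (4640·12.00 + 145.0·563.0) / 4785 = 137300/4785 = 28.70 mg/L; combined flow 4785 ML/d.
Travel time t = 5.10·1000 / 1.1 = 4636 s = 1.288 h.
6.0%/h lost → k = −ln(1 − 0.06) = 0.06188 h⁻¹.
After decay, C = 28.70 × e^(−kt) = 28.70 × 0.9234 = 26.50 mg/L.
At the second outfall, C = (4785·26.50 + 548.0·514.0) / (4785 + 548.0) = 76.59 mg/L.

76.6 mg/L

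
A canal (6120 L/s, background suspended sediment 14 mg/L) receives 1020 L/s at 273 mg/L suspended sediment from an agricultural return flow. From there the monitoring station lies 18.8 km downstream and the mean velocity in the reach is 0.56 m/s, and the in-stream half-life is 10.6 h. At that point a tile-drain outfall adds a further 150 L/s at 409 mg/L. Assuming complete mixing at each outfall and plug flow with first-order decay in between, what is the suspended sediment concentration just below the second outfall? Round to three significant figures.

Flow-weighted average: C = (6120·14.00 + 1020·273.0) / 7140 = 364100/7140 = 51.00 mg/L; combined flow 7140 L/s.
Travel time t = 18.8·1000 / 0.56 = 33570 s = 9.325 h.
Half-life 10.6 h → k = ln 2 / 10.6 = 0.06539 h⁻¹ = 1.569 d⁻¹.
Applying C = C₀e^(−kt): 51.00 × 0.5435 = 27.72 mg/L.
Second outfall: C = (7140·27.72 + 150.0·409.0)/7290 = 35.56 mg/L.

35.6 mg/L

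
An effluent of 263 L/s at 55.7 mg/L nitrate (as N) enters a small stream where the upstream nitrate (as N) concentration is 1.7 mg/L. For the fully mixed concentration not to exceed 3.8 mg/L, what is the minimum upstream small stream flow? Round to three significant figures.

6500 L/s

Set C_mix = 3.8: (Q·1.700 + 263.0·55.70) / (Q + 263.0) = 3.8
→ Q = 263.0·(55.70 − 3.8)/(3.8 − 1.700) = 6500 L/s.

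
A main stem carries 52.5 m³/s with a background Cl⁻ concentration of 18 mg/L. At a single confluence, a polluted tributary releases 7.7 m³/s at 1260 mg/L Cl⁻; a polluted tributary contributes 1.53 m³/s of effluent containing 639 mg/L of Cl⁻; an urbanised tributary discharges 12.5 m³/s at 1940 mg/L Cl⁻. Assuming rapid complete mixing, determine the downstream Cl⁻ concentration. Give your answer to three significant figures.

483 mg/L

Mass balance: C = (52.50·18.00 + 7.700·1260 + 1.530·639.0 + 12.50·1940) / 74.23 = 35870/74.23 = 483.3 mg/L.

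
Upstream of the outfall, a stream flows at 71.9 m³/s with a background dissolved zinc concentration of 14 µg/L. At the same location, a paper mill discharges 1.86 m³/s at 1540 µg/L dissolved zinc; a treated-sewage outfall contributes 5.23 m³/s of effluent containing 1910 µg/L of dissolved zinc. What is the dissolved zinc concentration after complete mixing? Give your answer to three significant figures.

Mass balance: C = (71.90·14.00 + 1.860·1540 + 5.230·1910) / 78.99 = 13860/78.99 = 175.5 µg/L.

175 µg/L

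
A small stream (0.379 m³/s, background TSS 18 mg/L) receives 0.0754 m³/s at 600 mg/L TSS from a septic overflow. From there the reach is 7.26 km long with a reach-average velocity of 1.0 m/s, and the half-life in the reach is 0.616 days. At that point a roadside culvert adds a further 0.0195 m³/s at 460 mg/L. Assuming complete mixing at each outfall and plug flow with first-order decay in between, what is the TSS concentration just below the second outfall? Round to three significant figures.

Flow-weighted average: C = (0.3790·18.00 + 0.07540·600.0) / 0.4544 = 52.06/0.4544 = 114.6 mg/L; combined flow 0.4544 m³/s.
Travel time t = 7.26·1000 / 1.0 = 7260 s = 2.017 h.
Half-life 0.616 d → k = ln 2 / 0.616 = 1.125 d⁻¹.
After decay, C = 114.6 × e^(−kt) = 114.6 × 0.9098 = 104.2 mg/L.
Second outfall: C = (0.4544·104.2 + 0.01950·460.0)/0.4739 = 118.9 mg/L.

119 mg/L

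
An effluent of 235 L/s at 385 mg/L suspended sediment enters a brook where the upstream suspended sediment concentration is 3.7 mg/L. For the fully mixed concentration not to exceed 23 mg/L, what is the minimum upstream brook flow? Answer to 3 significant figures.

Set C_mix = 23: (Q·3.700 + 235.0·385.0) / (Q + 235.0) = 23
→ Q = 235.0·(385.0 − 23)/(23 − 3.700) = 4408 L/s.

4410 L/s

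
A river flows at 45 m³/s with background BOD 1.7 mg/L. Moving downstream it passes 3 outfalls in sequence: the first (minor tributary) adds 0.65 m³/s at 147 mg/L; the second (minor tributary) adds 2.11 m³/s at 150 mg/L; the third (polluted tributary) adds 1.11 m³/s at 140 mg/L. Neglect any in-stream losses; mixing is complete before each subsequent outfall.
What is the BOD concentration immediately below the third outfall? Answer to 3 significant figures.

13.2 mg/L

Below outfall 1: Q → 45.65 m³/s, C = (45.00·1.700 + 0.6500·147.0)/45.65 = 3.769 mg/L.
Below outfall 2: Q → 47.76 m³/s, C = (45.65·3.769 + 2.110·150.0)/47.76 = 10.23 mg/L.
Below outfall 3: Q → 48.87 m³/s, C = (47.76·10.23 + 1.110·140.0)/48.87 = 13.18 mg/L.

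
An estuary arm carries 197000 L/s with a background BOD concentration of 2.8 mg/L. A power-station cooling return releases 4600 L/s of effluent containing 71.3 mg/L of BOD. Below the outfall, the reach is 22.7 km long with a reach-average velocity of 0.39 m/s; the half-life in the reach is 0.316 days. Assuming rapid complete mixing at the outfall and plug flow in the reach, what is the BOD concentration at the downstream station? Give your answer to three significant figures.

Conservation of mass: C = (197000·2.800 + 4600·71.30) / 201600 = 879600/201600 = 4.363 mg/L.
Travel time t = 22.7·1000 / 0.39 = 58210 s = 16.17 h.
Half-life 0.316 d → k = ln 2 / 0.316 = 2.194 d⁻¹.
Applying C = C₀e^(−kt): 4.363 × 0.2282 = 0.9955 mg/L.

0.995 mg/L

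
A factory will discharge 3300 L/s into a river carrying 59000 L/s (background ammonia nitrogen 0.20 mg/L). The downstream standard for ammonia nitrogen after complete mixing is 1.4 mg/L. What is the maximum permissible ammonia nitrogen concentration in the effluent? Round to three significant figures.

22.9 mg/L

At the limit, (Qr·Cr + Qe·Cₑ)/(Qr + Qe) = 1.4:
Cₑ = (62300·1.4 − 59000·0.2000) / 3300 = 22.85 mg/L.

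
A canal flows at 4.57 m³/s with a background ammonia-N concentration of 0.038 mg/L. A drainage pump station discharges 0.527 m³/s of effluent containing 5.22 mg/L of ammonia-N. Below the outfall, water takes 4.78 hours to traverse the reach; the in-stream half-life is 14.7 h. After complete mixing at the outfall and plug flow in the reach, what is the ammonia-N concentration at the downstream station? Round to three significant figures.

Conservation of mass: C = (4.570·0.03800 + 0.5270·5.220) / 5.097 = 2.925/5.097 = 0.5738 mg/L.
Half-life 14.7 h → k = ln 2 / 14.7 = 0.04715 h⁻¹ = 1.132 d⁻¹.
Decay over the reach: 0.5738·exp(−kt) = 0.5738·0.7982 = 0.4580 mg/L.

0.458 mg/L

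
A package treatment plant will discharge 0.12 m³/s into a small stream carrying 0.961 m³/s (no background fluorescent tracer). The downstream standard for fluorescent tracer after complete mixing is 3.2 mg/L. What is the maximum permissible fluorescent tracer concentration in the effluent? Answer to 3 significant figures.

28.8 mg/L

At the limit, (Qr·Cr + Qe·Cₑ)/(Qr + Qe) = 3.2:
Cₑ = (1.081·3.2 − 0.9610·0) / 0.1200 = 28.83 mg/L.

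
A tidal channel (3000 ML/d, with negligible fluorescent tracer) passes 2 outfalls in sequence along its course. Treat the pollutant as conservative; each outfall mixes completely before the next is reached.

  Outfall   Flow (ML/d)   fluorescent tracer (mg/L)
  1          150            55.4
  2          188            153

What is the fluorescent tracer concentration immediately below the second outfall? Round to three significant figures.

11.1 mg/L

Outfall 1: combined Q = 3150 ML/d; C = (3000·0 + 150.0·55.40)/3150 = 2.638 mg/L.
Outfall 2: combined Q = 3338 ML/d; C = (3150·2.638 + 188.0·153.0)/3338 = 11.11 mg/L.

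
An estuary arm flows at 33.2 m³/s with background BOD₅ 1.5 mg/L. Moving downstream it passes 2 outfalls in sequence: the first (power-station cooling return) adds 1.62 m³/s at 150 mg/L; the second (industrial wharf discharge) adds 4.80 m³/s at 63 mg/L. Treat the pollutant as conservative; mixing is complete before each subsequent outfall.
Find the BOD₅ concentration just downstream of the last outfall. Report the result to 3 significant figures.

15.0 mg/L

Below outfall 1: Q → 34.82 m³/s, C = (33.20·1.500 + 1.620·150.0)/34.82 = 8.409 mg/L.
Below outfall 2: Q → 39.62 m³/s, C = (34.82·8.409 + 4.800·63.00)/39.62 = 15.02 mg/L.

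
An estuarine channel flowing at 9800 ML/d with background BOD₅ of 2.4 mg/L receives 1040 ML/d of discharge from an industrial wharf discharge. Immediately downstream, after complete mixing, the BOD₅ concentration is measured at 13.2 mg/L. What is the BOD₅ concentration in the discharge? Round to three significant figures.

Mass balance: 9800·2.400 + 1040·Cₑ = 10840·13.20
→ Cₑ = (10840·13.20 − 9800·2.400) / 1040 = 115.0 mg/L.

115 mg/L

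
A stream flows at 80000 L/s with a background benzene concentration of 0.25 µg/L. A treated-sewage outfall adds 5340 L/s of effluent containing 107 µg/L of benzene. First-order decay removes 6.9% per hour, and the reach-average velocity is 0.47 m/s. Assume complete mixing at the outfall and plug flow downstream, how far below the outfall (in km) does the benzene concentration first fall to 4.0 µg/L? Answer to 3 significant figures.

13.0 km

Flow-weighted average: C = (80000·0.2500 + 5340·107.0) / 85340 = 591400/85340 = 6.930 µg/L.
6.9%/h lost → k = −ln(1 − 0.069) = 0.07150 h⁻¹.
Set 6.930·exp(−k·t) = 4.0 → t = ln(6.930/4.0)/k = 27670 s = 7.686 h.
Distance = v·t = 0.47·27670 = 13000 m = 13.00 km.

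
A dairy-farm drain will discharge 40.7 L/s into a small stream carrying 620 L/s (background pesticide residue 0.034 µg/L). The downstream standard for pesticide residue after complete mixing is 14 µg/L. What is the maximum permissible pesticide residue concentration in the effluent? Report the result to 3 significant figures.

At the limit, (Qr·Cr + Qe·Cₑ)/(Qr + Qe) = 14:
Cₑ = (660.7·14 − 620.0·0.03400) / 40.70 = 226.7 µg/L.

227 µg/L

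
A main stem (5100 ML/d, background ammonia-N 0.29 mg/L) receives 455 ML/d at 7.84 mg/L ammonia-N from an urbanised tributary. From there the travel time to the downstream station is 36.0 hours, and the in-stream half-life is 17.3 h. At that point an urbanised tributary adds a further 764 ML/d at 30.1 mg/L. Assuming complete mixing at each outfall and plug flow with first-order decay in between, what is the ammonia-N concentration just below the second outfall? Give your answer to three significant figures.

3.83 mg/L

Mass balance: C = (5100·0.2900 + 455.0·7.840) / 5555 = 5046/5555 = 0.9084 mg/L; combined flow 5555 ML/d.
Half-life 17.3 h → k = ln 2 / 17.3 = 0.04007 h⁻¹ = 0.9616 d⁻¹.
First-order decay: C = 0.9084·exp(−k·t) = 0.9084·0.2364 = 0.2147 mg/L.
At the second outfall, C = (5555·0.2147 + 764.0·30.10) / (5555 + 764.0) = 3.828 mg/L.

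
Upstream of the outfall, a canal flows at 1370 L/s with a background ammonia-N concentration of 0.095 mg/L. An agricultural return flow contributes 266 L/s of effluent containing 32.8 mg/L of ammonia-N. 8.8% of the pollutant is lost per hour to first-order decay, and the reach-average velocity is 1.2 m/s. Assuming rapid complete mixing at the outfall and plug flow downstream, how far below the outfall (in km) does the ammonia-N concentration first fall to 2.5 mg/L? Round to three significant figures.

Mass balance: C = (1370·0.09500 + 266.0·32.80) / 1636 = 8855/1636 = 5.413 mg/L.
8.8%/h lost → k = −ln(1 − 0.088) = 0.09212 h⁻¹.
Set 5.413·exp(−k·t) = 2.5 → t = ln(5.413/2.5)/k = 30190 s = 8.385 h.
Distance = v·t = 1.2·30190 = 36230 m = 36.23 km.

36.2 km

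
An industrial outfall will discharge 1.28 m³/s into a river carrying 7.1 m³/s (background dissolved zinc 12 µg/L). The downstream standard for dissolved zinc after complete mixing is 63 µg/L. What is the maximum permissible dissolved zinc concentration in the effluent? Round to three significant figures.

At the limit, (Qr·Cr + Qe·Cₑ)/(Qr + Qe) = 63:
Cₑ = (8.380·63 − 7.100·12.00) / 1.280 = 345.9 µg/L.

346 µg/L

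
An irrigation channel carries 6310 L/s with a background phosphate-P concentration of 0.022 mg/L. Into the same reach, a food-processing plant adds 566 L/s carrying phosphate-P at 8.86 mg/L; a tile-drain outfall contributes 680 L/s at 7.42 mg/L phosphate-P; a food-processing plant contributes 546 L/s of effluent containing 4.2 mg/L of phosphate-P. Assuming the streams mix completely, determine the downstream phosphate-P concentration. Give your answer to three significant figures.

1.54 mg/L

After mixing, C = (6310·0.02200 + 566.0·8.860 + 680.0·7.420 + 546.0·4.200) / 8102 = 12490/8102 = 1.542 mg/L.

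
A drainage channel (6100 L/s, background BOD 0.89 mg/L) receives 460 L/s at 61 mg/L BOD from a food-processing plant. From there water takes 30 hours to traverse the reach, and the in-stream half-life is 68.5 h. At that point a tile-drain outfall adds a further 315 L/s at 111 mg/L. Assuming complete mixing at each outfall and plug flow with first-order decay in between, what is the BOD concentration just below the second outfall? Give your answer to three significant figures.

8.68 mg/L

Mass balance: C = (6100·0.8900 + 460.0·61.00) / 6560 = 33490/6560 = 5.105 mg/L; combined flow 6560 L/s.
Half-life 68.5 h → k = ln 2 / 68.5 = 0.01012 h⁻¹ = 0.2429 d⁻¹.
Applying C = C₀e^(−kt): 5.105 × 0.7382 = 3.768 mg/L.
At the second outfall, C = (6560·3.768 + 315.0·111.0) / (6560 + 315.0) = 8.682 mg/L.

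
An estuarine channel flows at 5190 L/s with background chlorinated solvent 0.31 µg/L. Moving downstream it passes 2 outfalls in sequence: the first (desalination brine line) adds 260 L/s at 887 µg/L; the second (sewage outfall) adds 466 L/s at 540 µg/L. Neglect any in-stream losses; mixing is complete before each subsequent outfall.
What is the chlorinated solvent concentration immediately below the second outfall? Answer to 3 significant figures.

Outfall 1: combined Q = 5450 L/s; C = (5190·0.3100 + 260.0·887.0)/5450 = 42.61 µg/L.
Outfall 2: combined Q = 5916 L/s; C = (5450·42.61 + 466.0·540.0)/5916 = 81.79 µg/L.

81.8 µg/L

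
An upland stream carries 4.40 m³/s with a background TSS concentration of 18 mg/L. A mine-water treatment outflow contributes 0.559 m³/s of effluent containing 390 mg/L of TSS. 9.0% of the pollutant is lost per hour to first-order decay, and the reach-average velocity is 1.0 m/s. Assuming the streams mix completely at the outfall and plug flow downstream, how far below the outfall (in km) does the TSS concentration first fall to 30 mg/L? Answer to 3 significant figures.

Flow-weighted average: C = (4.400·18.00 + 0.5590·390.0) / 4.959 = 297.2/4.959 = 59.93 mg/L.
9.0%/h lost → k = −ln(1 − 0.09) = 0.09431 h⁻¹.
Set 59.93·exp(−k·t) = 30 → t = ln(59.93/30)/k = 26420 s = 7.338 h.
Distance = v·t = 1.0·26420 = 26420 m = 26.42 km.

26.4 km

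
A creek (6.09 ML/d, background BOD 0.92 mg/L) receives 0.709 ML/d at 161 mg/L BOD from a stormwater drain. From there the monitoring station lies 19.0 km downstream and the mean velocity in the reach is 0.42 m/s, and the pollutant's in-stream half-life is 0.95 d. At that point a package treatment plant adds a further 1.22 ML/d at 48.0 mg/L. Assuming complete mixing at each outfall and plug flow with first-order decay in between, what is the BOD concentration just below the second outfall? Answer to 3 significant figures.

17.5 mg/L

Flow-weighted average: C = (6.090·0.9200 + 0.7090·161.0) / 6.799 = 119.8/6.799 = 17.61 mg/L; combined flow 6.799 ML/d.
Travel time t = 19.0·1000 / 0.42 = 45240 s = 12.57 h.
Half-life 0.95 d → k = ln 2 / 0.95 = 0.7296 d⁻¹.
First-order decay: C = 17.61·exp(−k·t) = 17.61·0.6825 = 12.02 mg/L.
Second outfall: C = (6.799·12.02 + 1.220·48.00)/8.019 = 17.49 mg/L.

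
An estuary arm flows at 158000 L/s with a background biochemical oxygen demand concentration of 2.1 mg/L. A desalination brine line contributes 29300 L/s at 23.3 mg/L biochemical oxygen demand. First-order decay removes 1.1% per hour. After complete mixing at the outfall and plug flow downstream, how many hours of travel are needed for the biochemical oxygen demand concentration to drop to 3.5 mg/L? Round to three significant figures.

Mass balance: C = (158000·2.100 + 29300·23.30) / 187300 = 1014000/187300 = 5.416 mg/L.
1.1%/h lost → k = −ln(1 − 0.011) = 0.01106 h⁻¹.
5.416·exp(−k·t) = 3.5 → t = ln(5.416/3.5)/k = 142100 s = 39.48 h.

39.5 h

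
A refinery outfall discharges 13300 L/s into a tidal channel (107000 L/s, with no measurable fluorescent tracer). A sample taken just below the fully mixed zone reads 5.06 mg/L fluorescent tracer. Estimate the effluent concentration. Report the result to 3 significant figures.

Mass balance: 107000·0 + 13300·Cₑ = 120300·5.060
→ Cₑ = (120300·5.060 − 107000·0) / 13300 = 45.77 mg/L.

45.8 mg/L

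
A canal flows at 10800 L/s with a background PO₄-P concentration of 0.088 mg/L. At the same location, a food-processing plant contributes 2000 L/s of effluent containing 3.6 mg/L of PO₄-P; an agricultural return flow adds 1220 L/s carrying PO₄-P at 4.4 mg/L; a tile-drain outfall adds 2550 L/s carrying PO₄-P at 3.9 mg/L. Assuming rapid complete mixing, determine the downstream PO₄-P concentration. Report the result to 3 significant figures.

1.42 mg/L

Flow-weighted average: C = (10800·0.08800 + 2000·3.600 + 1220·4.400 + 2550·3.900) / 16570 = 23460/16570 = 1.416 mg/L.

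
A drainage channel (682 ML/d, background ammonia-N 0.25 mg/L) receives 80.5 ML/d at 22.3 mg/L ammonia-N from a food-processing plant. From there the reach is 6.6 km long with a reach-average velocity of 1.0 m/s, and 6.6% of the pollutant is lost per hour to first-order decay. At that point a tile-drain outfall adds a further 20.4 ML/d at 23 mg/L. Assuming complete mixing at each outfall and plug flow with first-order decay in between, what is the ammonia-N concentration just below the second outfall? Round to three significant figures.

2.81 mg/L

Mass balance: C = (682.0·0.2500 + 80.50·22.30) / 762.5 = 1966/762.5 = 2.578 mg/L; combined flow 762.5 ML/d.
Travel time t = 6.6·1000 / 1.0 = 6600 s = 1.833 h.
6.6%/h lost → k = −ln(1 − 0.066) = 0.06828 h⁻¹.
First-order decay: C = 2.578·exp(−k·t) = 2.578·0.8823 = 2.275 mg/L.
Second outfall: C = (762.5·2.275 + 20.40·23.00)/782.9 = 2.815 mg/L.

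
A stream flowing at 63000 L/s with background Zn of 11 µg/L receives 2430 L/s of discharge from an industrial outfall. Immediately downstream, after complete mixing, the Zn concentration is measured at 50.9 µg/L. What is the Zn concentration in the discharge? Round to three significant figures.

Mass balance: 63000·11.00 + 2430·Cₑ = 65430·50.90
→ Cₑ = (65430·50.90 − 63000·11.00) / 2430 = 1085 µg/L.

1090 µg/L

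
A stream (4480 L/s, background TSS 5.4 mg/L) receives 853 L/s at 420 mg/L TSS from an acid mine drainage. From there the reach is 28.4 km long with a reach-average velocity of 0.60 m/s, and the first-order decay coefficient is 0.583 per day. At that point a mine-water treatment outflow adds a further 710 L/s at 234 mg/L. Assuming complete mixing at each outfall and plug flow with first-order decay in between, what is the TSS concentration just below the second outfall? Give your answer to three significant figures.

Mass balance: C = (4480·5.400 + 853.0·420.0) / 5333 = 382500/5333 = 71.71 mg/L; combined flow 5333 L/s.
Travel time t = 28.4·1000 / 0.60 = 47330 s = 13.15 h.
Applying C = C₀e^(−kt): 71.71 × 0.7266 = 52.11 mg/L.
At the second outfall, C = (5333·52.11 + 710.0·234.0) / (5333 + 710.0) = 73.48 mg/L.

73.5 mg/L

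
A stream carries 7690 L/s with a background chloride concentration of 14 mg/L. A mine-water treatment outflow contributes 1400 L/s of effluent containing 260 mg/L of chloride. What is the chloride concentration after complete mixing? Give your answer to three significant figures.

51.9 mg/L

After mixing, C = (7690·14.00 + 1400·260.0) / 9090 = 471700/9090 = 51.89 mg/L.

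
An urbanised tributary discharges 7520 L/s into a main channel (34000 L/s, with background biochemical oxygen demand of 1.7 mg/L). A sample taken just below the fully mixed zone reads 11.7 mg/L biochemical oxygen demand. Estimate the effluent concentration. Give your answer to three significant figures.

56.9 mg/L

Mass balance: 34000·1.700 + 7520·Cₑ = 41520·11.70
→ Cₑ = (41520·11.70 − 34000·1.700) / 7520 = 56.91 mg/L.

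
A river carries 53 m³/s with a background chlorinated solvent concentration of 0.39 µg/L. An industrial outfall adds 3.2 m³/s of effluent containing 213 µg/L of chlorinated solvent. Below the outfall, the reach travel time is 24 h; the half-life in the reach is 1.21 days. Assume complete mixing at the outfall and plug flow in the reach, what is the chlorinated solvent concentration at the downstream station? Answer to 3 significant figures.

Conservation of mass: C = (53.00·0.3900 + 3.200·213.0) / 56.20 = 702.3/56.20 = 12.50 µg/L.
Half-life 1.21 d → k = ln 2 / 1.21 = 0.5728 d⁻¹.
Applying C = C₀e^(−kt): 12.50 × 0.5639 = 7.047 µg/L.

7.05 µg/L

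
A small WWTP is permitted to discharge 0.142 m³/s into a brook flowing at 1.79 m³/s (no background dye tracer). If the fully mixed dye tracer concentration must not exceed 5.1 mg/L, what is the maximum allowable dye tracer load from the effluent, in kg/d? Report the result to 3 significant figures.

851 kg/d

Mass balance at the limit: 1.790·0 + 0.1420·Cₑ = 1.932·5.1 → Cₑ = 69.39 mg/L.
Load = 0.1420 m³/s × 69.39 g/m³ × 86 400 s/d = 851.3 kg/d.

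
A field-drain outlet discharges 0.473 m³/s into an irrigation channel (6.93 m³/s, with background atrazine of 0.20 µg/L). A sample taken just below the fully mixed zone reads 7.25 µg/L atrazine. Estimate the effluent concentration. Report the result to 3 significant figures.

Mass balance: 6.930·0.2000 + 0.4730·Cₑ = 7.403·7.250
→ Cₑ = (7.403·7.250 − 6.930·0.2000) / 0.4730 = 110.5 µg/L.

111 µg/L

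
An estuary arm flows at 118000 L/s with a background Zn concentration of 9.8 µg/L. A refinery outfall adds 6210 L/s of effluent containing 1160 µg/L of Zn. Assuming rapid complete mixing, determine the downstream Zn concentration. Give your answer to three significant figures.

After mixing, C = (118000·9.800 + 6210·1160) / 124200 = 8360000/124200 = 67.31 µg/L.

67.3 µg/L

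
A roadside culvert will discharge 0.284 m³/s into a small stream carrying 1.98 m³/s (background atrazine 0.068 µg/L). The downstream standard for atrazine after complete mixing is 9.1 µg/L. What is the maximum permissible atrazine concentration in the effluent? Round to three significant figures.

At the limit, (Qr·Cr + Qe·Cₑ)/(Qr + Qe) = 9.1:
Cₑ = (2.264·9.1 − 1.980·0.06800) / 0.2840 = 72.07 µg/L.

72.1 µg/L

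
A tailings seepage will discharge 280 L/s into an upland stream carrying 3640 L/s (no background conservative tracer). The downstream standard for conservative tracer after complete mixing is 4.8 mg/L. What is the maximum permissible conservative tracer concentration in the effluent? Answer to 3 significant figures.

67.2 mg/L

At the limit, (Qr·Cr + Qe·Cₑ)/(Qr + Qe) = 4.8:
Cₑ = (3920·4.8 − 3640·0) / 280.0 = 67.20 mg/L.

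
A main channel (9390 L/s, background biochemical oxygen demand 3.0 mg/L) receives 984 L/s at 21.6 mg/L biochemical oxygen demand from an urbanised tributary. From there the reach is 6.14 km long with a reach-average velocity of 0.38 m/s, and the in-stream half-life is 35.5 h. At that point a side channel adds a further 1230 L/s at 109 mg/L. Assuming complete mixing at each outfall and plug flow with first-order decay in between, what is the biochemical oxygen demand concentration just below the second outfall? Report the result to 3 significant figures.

Conservation of mass: C = (9390·3.000 + 984.0·21.60) / 10370 = 49420/10370 = 4.764 mg/L; combined flow 10370 L/s.
Travel time t = 6.14·1000 / 0.38 = 16160 s = 4.488 h.
Half-life 35.5 h → k = ln 2 / 35.5 = 0.01953 h⁻¹ = 0.4686 d⁻¹.
Decay over the reach: 4.764·exp(−kt) = 4.764·0.9161 = 4.365 mg/L.
Second outfall: C = (10370·4.365 + 1230·109.0)/11600 = 15.46 mg/L.

15.5 mg/L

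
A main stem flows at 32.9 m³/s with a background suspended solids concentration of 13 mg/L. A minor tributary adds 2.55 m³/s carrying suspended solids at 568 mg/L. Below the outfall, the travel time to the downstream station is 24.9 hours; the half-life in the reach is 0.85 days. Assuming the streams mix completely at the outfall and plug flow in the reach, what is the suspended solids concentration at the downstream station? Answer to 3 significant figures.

22.7 mg/L

Conservation of mass: C = (32.90·13.00 + 2.550·568.0) / 35.45 = 1876/35.45 = 52.92 mg/L.
Half-life 0.85 d → k = ln 2 / 0.85 = 0.8155 d⁻¹.
First-order decay: C = 52.92·exp(−k·t) = 52.92·0.4291 = 22.71 mg/L.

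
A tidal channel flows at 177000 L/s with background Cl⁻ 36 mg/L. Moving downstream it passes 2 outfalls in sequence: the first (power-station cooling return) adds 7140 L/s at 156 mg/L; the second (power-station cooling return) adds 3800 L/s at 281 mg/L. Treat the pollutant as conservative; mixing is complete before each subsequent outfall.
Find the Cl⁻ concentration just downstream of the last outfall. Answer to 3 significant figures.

Outfall 1: combined Q = 184100 L/s; C = (177000·36.00 + 7140·156.0)/184100 = 40.65 mg/L.
Outfall 2: combined Q = 187900 L/s; C = (184100·40.65 + 3800·281.0)/187900 = 45.51 mg/L.

45.5 mg/L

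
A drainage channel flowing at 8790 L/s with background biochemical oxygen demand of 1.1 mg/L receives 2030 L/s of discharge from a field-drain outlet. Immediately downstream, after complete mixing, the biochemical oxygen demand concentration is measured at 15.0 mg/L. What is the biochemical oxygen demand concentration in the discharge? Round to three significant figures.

Mass balance: 8790·1.100 + 2030·Cₑ = 10820·15.00
→ Cₑ = (10820·15.00 − 8790·1.100) / 2030 = 75.19 mg/L.

75.2 mg/L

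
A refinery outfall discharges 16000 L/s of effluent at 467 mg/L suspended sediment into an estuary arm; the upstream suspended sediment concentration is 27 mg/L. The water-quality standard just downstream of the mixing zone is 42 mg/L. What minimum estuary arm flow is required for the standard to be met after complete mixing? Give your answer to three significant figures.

Set C_mix = 42: (Q·27.00 + 16000·467.0) / (Q + 16000) = 42
→ Q = 16000·(467.0 − 42)/(42 − 27.00) = 453300 L/s.

453000 L/s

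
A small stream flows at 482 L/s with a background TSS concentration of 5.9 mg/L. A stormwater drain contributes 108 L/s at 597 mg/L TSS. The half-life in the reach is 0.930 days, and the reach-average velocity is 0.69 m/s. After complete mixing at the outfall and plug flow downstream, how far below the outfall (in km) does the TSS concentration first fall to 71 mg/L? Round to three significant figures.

Mixed concentration C = ΣQC/ΣQ = (482.0·5.900 + 108.0·597.0) / 590.0 = 67320/590.0 = 114.1 mg/L.
Half-life 0.930 d → k = ln 2 / 0.930 = 0.7453 d⁻¹.
Set 114.1·exp(−k·t) = 71 → t = ln(114.1/71)/k = 54990 s = 15.28 h.
Distance = v·t = 0.69·54990 = 37950 m = 37.95 km.

37.9 km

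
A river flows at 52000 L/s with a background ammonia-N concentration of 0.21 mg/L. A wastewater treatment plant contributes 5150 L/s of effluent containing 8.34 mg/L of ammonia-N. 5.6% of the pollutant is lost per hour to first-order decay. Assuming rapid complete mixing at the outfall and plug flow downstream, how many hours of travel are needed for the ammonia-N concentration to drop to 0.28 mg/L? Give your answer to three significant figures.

21.1 h

Flow-weighted average: C = (52000·0.2100 + 5150·8.340) / 57150 = 53870/57150 = 0.9426 mg/L.
5.6%/h lost → k = −ln(1 − 0.056) = 0.05763 h⁻¹.
0.9426·exp(−k·t) = 0.28 → t = ln(0.9426/0.28)/k = 75830 s = 21.06 h.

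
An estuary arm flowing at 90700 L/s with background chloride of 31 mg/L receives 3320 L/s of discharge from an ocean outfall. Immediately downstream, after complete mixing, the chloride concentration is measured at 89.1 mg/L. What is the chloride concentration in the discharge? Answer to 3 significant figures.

Mass balance: 90700·31.00 + 3320·Cₑ = 94020·89.10
→ Cₑ = (94020·89.10 − 90700·31.00) / 3320 = 1676 mg/L.

1680 mg/L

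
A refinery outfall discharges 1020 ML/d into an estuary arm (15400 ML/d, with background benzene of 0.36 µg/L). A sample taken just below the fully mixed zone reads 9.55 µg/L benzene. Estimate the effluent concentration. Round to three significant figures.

Mass balance: 15400·0.3600 + 1020·Cₑ = 16420·9.550
→ Cₑ = (16420·9.550 − 15400·0.3600) / 1020 = 148.3 µg/L.

148 µg/L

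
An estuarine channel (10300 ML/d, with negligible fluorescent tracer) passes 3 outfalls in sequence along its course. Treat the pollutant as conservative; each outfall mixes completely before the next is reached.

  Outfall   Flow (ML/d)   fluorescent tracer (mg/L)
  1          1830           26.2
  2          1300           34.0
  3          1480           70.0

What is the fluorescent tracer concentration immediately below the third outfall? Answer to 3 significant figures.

After outfall 1: Q = 10300 + 1830 = 12130 ML/d; C = (10300·0 + 1830·26.20)/12130 = 3.953 mg/L.
After outfall 2: Q = 12130 + 1300 = 13430 ML/d; C = (12130·3.953 + 1300·34.00)/13430 = 6.861 mg/L.
After outfall 3: Q = 13430 + 1480 = 14910 ML/d; C = (13430·6.861 + 1480·70.00)/14910 = 13.13 mg/L.

13.1 mg/L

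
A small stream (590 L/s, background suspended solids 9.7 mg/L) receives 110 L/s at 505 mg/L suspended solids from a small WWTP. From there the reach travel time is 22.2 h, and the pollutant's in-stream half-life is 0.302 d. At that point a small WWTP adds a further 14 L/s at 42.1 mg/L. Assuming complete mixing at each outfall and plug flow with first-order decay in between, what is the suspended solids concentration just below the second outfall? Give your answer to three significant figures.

Mass balance: C = (590.0·9.700 + 110.0·505.0) / 700.0 = 61270/700.0 = 87.53 mg/L; combined flow 700.0 L/s.
Half-life 0.302 d → k = ln 2 / 0.302 = 2.295 d⁻¹.
After decay, C = 87.53 × e^(−kt) = 87.53 × 0.1197 = 10.47 mg/L.
At the second outfall, C = (700.0·10.47 + 14.00·42.10) / (700.0 + 14.00) = 11.09 mg/L.

11.1 mg/L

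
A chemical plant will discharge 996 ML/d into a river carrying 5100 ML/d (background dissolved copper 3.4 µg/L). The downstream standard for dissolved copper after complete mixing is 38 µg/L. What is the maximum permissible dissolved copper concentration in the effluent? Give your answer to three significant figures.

At the limit, (Qr·Cr + Qe·Cₑ)/(Qr + Qe) = 38:
Cₑ = (6096·38 − 5100·3.400) / 996.0 = 215.2 µg/L.

215 µg/L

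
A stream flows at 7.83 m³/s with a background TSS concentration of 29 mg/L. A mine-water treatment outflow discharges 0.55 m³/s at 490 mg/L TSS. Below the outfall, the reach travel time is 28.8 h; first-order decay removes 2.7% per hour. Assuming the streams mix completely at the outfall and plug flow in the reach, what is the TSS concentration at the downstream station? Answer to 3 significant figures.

After mixing, C = (7.830·29.00 + 0.5500·490.0) / 8.380 = 496.6/8.380 = 59.26 mg/L.
2.7%/h lost → k = −ln(1 − 0.027) = 0.02737 h⁻¹.
Applying C = C₀e^(−kt): 59.26 × 0.4546 = 26.94 mg/L.

26.9 mg/L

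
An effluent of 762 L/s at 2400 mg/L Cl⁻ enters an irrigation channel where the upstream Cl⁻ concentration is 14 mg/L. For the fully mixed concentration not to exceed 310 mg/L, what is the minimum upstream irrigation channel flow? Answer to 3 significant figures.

5380 L/s

Set C_mix = 310: (Q·14.00 + 762.0·2400) / (Q + 762.0) = 310
→ Q = 762.0·(2400 − 310)/(310 − 14.00) = 5380 L/s.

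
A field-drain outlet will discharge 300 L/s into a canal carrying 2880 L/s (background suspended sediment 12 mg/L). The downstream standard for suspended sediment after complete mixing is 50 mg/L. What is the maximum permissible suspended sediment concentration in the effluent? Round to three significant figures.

At the limit, (Qr·Cr + Qe·Cₑ)/(Qr + Qe) = 50:
Cₑ = (3180·50 − 2880·12.00) / 300.0 = 414.8 mg/L.

415 mg/L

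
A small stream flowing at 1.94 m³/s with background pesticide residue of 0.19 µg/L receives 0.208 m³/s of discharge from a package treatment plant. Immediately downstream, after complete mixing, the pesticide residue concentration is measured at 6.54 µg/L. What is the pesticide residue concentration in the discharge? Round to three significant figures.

Mass balance: 1.940·0.1900 + 0.2080·Cₑ = 2.148·6.540
→ Cₑ = (2.148·6.540 − 1.940·0.1900) / 0.2080 = 65.77 µg/L.

65.8 µg/L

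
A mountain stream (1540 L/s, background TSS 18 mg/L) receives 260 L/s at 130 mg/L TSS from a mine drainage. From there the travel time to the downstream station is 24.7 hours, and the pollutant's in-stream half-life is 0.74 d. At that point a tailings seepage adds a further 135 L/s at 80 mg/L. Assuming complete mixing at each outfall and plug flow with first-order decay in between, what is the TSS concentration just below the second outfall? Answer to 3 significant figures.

17.7 mg/L

Mixed concentration C = ΣQC/ΣQ = (1540·18.00 + 260.0·130.0) / 1800 = 61520/1800 = 34.18 mg/L; combined flow 1800 L/s.
Half-life 0.74 d → k = ln 2 / 0.74 = 0.9367 d⁻¹.
Decay over the reach: 34.18·exp(−kt) = 34.18·0.3814 = 13.03 mg/L.
Second outfall: C = (1800·13.03 + 135.0·80.00)/1935 = 17.71 mg/L.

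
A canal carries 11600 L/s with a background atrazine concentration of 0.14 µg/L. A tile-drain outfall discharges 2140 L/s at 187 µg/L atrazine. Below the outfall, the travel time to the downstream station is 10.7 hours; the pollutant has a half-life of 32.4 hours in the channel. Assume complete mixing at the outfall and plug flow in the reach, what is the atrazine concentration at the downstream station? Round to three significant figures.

23.3 µg/L

Mixed concentration C = ΣQC/ΣQ = (11600·0.1400 + 2140·187.0) / 13740 = 401800/13740 = 29.24 µg/L.
Half-life 32.4 h → k = ln 2 / 32.4 = 0.02139 h⁻¹ = 0.5134 d⁻¹.
Applying C = C₀e^(−kt): 29.24 × 0.7954 = 23.26 µg/L.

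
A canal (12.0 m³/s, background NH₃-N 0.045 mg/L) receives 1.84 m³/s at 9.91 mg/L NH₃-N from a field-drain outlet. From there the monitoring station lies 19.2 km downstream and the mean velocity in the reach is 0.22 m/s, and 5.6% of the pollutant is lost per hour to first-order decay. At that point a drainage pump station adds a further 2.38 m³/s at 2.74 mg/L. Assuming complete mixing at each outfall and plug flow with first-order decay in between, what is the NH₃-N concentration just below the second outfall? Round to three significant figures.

0.688 mg/L

After mixing, C = (12.00·0.04500 + 1.840·9.910) / 13.84 = 18.77/13.84 = 1.357 mg/L; combined flow 13.84 m³/s.
Travel time t = 19.2·1000 / 0.22 = 87270 s = 24.24 h.
5.6%/h lost → k = −ln(1 − 0.056) = 0.05763 h⁻¹.
First-order decay: C = 1.357·exp(−k·t) = 1.357·0.2473 = 0.3355 mg/L.
At the second outfall, C = (13.84·0.3355 + 2.380·2.740) / (13.84 + 2.380) = 0.6883 mg/L.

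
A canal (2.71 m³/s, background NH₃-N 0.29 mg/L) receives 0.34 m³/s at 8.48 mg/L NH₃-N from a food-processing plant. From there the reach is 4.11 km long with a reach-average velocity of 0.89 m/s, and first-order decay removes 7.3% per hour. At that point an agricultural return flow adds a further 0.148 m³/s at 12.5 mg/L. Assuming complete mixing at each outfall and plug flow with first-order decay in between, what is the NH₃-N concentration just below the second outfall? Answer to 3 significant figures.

1.62 mg/L

Flow-weighted average: C = (2.710·0.2900 + 0.3400·8.480) / 3.050 = 3.669/3.050 = 1.203 mg/L; combined flow 3.050 m³/s.
Travel time t = 4.11·1000 / 0.89 = 4618 s = 1.283 h.
7.3%/h lost → k = −ln(1 − 0.073) = 0.07580 h⁻¹.
Decay over the reach: 1.203·exp(−kt) = 1.203·0.9073 = 1.092 mg/L.
Second outfall: C = (3.050·1.092 + 0.1480·12.50)/3.198 = 1.619 mg/L.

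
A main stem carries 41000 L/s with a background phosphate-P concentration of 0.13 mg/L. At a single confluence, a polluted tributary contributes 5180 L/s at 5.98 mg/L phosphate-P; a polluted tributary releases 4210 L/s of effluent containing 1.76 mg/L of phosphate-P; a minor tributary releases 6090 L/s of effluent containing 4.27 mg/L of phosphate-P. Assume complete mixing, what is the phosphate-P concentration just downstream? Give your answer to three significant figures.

1.23 mg/L

Mixed concentration C = ΣQC/ΣQ = (41000·0.1300 + 5180·5.980 + 4210·1.760 + 6090·4.270) / 56480 = 69720/56480 = 1.234 mg/L.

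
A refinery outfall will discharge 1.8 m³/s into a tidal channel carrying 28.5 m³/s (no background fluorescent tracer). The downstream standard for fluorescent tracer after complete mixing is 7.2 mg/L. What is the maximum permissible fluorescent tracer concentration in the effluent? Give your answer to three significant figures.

121 mg/L

At the limit, (Qr·Cr + Qe·Cₑ)/(Qr + Qe) = 7.2:
Cₑ = (30.30·7.2 − 28.50·0) / 1.800 = 121.2 mg/L.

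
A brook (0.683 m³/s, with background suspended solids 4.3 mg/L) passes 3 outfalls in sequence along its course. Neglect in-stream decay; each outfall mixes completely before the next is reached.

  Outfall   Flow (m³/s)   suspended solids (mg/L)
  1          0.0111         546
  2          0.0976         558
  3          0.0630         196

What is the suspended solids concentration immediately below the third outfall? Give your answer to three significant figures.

88.7 mg/L

Outfall 1: combined Q = 0.6941 m³/s; C = (0.6830·4.300 + 0.01110·546.0)/0.6941 = 12.96 mg/L.
Outfall 2: combined Q = 0.7917 m³/s; C = (0.6941·12.96 + 0.09760·558.0)/0.7917 = 80.15 mg/L.
Outfall 3: combined Q = 0.8547 m³/s; C = (0.7917·80.15 + 0.06300·196.0)/0.8547 = 88.69 mg/L.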